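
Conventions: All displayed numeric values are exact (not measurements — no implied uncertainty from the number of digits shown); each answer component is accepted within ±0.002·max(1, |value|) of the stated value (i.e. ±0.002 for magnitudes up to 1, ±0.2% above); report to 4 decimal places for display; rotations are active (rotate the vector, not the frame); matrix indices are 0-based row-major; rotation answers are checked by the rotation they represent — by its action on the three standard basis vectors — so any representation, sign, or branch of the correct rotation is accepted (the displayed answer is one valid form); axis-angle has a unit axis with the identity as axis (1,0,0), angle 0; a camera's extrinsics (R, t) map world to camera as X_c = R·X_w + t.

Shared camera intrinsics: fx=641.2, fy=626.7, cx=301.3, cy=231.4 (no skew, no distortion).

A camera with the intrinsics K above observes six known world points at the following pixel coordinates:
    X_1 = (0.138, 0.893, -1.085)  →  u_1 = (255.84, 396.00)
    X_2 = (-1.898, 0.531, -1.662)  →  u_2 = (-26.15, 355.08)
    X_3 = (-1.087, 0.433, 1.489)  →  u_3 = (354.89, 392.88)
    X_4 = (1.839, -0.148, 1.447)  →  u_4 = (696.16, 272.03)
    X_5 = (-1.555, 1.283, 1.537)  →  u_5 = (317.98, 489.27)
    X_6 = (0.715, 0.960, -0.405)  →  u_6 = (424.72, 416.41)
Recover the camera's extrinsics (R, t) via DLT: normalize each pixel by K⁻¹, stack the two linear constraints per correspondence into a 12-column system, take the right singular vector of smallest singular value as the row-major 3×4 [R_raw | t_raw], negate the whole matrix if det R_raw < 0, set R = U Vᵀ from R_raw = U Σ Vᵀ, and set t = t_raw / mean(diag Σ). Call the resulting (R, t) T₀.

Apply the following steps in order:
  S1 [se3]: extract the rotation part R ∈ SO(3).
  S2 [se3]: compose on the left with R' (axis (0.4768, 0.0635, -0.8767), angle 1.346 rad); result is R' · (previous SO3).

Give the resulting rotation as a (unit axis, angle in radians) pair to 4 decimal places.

rotation (axis_angle) = ((0.4454, 0.6201, -0.6458), 1.5047)

source (pnp_recover): camera pose = R=[0.7649 -0.0200 0.6439; -0.2407 0.9183 0.3145; -0.5976 -0.3955 0.6975], t=(0.3800, 0.4100, 4.4500)
after S1 (rot_of_se3): [0.7649 -0.0200 0.6439; -0.2407 0.9183 0.3145; -0.5976 -0.3955 0.6975]
after S2 (compose_so3): [0.2514 0.9024 0.3500; -0.3865 0.4252 -0.8185; -0.8874 0.0705 0.4556]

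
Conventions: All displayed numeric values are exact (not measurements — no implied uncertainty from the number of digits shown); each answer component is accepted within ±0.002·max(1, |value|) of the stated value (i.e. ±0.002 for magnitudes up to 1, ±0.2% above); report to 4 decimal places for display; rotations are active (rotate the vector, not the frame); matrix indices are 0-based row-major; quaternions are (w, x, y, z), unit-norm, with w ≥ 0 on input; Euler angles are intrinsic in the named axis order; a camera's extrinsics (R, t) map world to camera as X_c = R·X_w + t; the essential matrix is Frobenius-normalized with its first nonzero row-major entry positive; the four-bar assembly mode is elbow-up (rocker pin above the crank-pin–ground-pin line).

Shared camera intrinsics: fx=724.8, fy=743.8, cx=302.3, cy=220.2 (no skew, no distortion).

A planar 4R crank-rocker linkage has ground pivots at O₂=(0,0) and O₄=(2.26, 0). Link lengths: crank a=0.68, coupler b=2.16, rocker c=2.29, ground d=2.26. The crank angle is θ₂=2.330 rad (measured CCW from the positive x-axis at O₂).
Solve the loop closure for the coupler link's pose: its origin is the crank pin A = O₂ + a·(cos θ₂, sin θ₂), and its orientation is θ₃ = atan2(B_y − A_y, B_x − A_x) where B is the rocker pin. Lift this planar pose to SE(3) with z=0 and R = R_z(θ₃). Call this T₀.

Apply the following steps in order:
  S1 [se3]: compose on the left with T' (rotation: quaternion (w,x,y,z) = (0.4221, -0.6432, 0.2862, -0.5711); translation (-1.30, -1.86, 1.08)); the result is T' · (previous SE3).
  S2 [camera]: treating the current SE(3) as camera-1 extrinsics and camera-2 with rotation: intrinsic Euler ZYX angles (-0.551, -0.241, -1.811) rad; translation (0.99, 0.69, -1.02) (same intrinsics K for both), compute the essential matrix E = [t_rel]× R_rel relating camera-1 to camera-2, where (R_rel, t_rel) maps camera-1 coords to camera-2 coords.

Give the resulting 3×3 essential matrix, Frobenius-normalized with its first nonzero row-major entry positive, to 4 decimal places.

matrix = [0.2658 0.0395 0.6254; -0.3194 0.4069 -0.0370; -0.2130 0.4215 0.2114]

source (fourbar_fk): coupler pose = R=[0.7272 -0.6865 0.0000; 0.6865 0.7272 0.0000; 0.0000 0.0000 1.0000], t=(-0.4681, 0.4933, 0.0000)
after S1 (compose_se3): R=[0.2119 -0.0433 0.9763; -0.9477 0.2348 0.2161; -0.2386 -0.9711 0.0087], t=(-1.3298, -1.6986, 0.4201)
after S2 (essential): [0.2658 0.0395 0.6254; -0.3194 0.4069 -0.0370; -0.2130 0.4215 0.2114]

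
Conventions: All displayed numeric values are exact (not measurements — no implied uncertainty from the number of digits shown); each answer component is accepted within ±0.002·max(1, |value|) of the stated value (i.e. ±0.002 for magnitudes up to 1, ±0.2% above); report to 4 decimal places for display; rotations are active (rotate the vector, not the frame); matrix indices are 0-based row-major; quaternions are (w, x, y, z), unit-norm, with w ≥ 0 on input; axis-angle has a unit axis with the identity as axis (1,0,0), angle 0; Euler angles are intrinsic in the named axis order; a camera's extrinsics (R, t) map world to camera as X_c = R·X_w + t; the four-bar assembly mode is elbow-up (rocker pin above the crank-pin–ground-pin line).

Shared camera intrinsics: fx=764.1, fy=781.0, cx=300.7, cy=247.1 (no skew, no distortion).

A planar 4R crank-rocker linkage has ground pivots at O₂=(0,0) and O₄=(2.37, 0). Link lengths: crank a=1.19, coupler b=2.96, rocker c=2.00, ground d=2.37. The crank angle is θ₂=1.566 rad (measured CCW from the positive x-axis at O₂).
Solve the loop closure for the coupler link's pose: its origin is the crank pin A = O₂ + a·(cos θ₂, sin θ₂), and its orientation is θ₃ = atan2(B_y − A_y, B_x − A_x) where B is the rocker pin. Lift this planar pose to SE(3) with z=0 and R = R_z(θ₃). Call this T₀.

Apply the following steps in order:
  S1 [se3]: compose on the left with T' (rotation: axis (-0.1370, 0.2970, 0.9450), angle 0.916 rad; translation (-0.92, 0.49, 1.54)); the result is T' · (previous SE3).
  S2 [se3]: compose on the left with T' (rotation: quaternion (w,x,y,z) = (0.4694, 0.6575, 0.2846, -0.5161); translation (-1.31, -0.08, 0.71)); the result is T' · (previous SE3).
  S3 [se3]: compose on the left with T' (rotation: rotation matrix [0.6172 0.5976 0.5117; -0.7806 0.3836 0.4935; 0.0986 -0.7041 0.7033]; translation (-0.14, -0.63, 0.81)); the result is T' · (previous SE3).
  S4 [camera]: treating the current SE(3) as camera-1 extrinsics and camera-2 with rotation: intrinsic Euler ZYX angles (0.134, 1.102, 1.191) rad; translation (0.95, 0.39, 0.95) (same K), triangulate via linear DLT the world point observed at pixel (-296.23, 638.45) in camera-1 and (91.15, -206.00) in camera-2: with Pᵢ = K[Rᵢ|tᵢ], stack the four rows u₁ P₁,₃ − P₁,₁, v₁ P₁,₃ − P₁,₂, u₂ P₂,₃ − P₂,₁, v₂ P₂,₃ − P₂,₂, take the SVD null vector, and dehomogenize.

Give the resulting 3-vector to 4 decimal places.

source (fourbar_fk): coupler pose = R=[0.9677 -0.2522 0.0000; 0.2522 0.9677 0.0000; 0.0000 0.0000 1.0000], t=(0.0057, 1.1900, 0.0000)
after S1 (compose_se3): R=[0.4034 -0.8962 0.1850; 0.8722 0.4377 0.2184; -0.2767 0.0732 0.9582], t=(-1.8274, 1.2599, 1.5396)
after S2 (compose_se3): R=[0.9860 0.0721 -0.1503; -0.1390 -0.1418 -0.9801; -0.0920 0.9873 -0.1298], t=(-1.4194, -1.7818, 2.8050)
after S3 (compose_se3): R=[0.4784 0.4650 -0.7449; -0.8684 0.3765 -0.3227; 0.1304 0.8013 0.5840], t=(-0.6455, 1.1788, 3.8972)
after S4 (triangulate): (-1.1728, -1.4219, 0.5794)

result = (-1.1728, -1.4219, 0.5794)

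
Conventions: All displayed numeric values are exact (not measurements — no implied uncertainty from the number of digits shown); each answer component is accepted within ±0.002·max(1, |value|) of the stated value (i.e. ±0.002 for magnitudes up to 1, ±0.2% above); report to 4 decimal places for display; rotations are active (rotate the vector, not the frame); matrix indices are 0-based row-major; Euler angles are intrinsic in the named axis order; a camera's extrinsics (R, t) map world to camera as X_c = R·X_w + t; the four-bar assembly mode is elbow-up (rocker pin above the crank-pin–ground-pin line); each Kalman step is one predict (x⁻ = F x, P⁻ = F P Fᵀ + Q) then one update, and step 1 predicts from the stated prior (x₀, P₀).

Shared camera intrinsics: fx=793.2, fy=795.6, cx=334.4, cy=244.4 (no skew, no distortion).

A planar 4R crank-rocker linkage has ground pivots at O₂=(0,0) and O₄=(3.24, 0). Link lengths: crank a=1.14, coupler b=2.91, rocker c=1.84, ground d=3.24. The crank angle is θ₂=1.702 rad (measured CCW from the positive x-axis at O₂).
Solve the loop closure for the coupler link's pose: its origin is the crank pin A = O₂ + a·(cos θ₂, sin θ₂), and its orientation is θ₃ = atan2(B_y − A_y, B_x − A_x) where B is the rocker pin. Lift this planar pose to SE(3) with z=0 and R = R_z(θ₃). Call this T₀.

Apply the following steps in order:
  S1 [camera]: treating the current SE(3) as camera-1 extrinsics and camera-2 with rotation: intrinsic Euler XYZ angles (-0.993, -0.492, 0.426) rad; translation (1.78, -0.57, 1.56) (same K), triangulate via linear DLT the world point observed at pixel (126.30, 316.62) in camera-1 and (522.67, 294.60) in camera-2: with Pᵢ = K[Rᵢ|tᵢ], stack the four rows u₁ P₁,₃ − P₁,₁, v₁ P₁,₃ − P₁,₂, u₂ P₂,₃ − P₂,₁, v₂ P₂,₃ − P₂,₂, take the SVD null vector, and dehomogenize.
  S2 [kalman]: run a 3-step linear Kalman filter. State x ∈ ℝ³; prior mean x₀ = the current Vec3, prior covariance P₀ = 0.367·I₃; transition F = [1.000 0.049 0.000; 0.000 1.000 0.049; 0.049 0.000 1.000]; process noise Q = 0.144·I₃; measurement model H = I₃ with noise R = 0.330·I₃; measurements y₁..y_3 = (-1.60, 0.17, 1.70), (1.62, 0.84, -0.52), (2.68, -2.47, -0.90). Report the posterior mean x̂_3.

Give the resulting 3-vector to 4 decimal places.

result = (1.3914, -0.9867, -0.1290)

source (fourbar_fk): coupler pose = R=[0.9766 -0.2153 0.0000; 0.2153 0.9766 0.0000; 0.0000 0.0000 1.0000], t=(-0.1491, 1.1302, 0.0000)
after S1 (triangulate): (-0.5406, -0.8642, 1.8716)
after S2 (kf_track): (1.3914, -0.9867, -0.1290)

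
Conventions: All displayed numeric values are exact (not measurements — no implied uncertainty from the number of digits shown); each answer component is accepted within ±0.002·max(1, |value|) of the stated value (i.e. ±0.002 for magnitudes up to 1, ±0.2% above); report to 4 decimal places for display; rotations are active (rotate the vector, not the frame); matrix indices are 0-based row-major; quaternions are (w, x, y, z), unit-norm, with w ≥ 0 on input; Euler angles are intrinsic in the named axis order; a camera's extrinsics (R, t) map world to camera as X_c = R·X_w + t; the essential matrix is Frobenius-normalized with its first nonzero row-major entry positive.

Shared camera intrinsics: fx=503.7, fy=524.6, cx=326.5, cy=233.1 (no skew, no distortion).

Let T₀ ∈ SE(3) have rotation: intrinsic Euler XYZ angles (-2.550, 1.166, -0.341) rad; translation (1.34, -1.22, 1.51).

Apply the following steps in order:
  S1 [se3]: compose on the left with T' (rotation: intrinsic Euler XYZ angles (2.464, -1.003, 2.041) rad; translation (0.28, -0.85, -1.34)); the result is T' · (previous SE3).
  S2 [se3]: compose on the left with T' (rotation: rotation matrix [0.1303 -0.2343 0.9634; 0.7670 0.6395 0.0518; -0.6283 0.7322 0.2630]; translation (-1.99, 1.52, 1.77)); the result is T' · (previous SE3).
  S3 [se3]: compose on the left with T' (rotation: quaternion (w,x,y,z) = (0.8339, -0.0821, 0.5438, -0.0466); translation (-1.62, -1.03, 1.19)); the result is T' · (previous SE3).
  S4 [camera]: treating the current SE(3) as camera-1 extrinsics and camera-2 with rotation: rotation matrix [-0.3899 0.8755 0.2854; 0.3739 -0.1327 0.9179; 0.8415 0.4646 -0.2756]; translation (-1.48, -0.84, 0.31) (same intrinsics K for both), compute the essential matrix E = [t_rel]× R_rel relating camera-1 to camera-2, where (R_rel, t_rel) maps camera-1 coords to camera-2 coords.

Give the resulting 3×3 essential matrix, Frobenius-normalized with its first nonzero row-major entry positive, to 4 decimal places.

matrix = [0.1502 -0.6328 -0.2729; 0.3430 -0.0935 0.4762; 0.2347 -0.1143 0.2849]

after S1 (compose_se3): R=[-0.7554 0.6531 -0.0536; -0.6436 -0.7548 -0.1271; -0.1235 -0.0615 0.9904], t=(-0.7347, -2.9744, -1.1928)
after S2 (compose_se3): R=[-0.0666 0.2027 0.9770; -0.9974 0.0151 -0.0711; -0.0291 -0.9791 0.2012], t=(-2.5380, -1.0075, -0.2600)
after S3 (compose_se3): R=[-0.0420 -0.8137 0.5797; -0.9710 -0.1035 -0.2156; 0.2355 -0.5720 -0.7857], t=(-2.8721, -1.6181, 3.5587)
after S4 (essential): [0.1502 -0.6328 -0.2729; 0.3430 -0.0935 0.4762; 0.2347 -0.1143 0.2849]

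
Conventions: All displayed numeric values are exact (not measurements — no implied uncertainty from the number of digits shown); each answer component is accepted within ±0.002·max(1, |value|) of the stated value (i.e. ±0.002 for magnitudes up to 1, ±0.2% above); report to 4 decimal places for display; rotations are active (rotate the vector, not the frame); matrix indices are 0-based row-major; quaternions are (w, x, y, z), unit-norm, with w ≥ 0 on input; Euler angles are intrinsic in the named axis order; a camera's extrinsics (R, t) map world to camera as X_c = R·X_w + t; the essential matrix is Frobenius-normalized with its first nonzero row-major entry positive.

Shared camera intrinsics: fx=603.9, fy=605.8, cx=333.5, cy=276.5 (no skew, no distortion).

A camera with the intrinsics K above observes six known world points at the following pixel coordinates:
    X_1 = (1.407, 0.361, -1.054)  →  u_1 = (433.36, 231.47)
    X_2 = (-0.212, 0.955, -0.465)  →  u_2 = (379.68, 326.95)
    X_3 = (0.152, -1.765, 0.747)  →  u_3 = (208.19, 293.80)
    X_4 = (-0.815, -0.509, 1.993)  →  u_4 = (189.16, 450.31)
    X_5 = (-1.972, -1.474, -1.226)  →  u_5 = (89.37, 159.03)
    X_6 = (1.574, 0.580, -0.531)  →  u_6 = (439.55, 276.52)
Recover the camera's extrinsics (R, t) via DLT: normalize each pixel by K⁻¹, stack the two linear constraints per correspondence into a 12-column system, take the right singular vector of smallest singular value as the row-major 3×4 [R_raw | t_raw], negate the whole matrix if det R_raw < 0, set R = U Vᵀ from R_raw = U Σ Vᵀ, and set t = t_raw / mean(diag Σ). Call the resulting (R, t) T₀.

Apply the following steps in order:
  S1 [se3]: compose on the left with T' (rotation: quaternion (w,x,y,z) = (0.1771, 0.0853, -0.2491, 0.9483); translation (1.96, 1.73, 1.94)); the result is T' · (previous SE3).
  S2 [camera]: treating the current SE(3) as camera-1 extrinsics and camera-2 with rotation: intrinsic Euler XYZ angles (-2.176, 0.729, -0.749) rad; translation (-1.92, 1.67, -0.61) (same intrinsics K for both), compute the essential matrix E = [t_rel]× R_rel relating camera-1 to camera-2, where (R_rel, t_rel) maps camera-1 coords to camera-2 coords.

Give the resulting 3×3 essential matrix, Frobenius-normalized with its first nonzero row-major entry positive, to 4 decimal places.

source (pnp_recover): camera pose = R=[0.6203 0.7299 -0.2872; -0.1437 0.4657 0.8732; 0.7711 -0.5004 0.3937], t=(-0.2500, 0.4199, 6.6989)
after S1 (compose_se3): R=[-0.4613 -0.8865 -0.0364; -0.0888 0.0870 -0.9922; 0.8828 -0.4545 -0.1188], t=(2.5245, -2.0522, 7.4618)
after S2 (essential): [0.4260 -0.4971 -0.1233; 0.4158 0.4701 0.1220; -0.3816 -0.0407 -0.0129]

matrix = [0.4260 -0.4971 -0.1233; 0.4158 0.4701 0.1220; -0.3816 -0.0407 -0.0129]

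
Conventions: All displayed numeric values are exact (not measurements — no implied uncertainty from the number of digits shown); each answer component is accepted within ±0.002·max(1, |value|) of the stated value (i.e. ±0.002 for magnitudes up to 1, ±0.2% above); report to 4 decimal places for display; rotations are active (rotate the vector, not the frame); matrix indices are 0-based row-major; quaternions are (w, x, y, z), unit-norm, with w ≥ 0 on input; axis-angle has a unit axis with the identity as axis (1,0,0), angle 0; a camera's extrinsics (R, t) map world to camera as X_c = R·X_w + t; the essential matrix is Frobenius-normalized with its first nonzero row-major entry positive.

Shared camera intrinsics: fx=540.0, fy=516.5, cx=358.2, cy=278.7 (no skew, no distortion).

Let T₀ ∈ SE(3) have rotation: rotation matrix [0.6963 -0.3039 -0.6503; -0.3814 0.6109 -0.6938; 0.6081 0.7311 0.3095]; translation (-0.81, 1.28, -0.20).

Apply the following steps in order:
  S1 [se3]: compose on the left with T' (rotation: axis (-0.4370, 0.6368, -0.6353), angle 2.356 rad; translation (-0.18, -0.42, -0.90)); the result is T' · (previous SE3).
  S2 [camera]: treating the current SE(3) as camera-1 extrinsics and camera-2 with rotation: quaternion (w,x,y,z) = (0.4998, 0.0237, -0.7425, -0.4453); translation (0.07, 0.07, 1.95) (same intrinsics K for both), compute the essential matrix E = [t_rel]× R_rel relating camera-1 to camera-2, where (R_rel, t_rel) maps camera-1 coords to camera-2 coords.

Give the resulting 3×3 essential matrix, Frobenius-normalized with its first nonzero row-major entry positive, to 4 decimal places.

after S1 (compose_se3): R=[0.3065 0.7757 0.5517; -0.8698 -0.0072 0.4933; 0.3866 -0.6310 0.6726], t=(-0.0891, 0.3859, -2.1949)
after S2 (essential): [0.3839 0.2515 -0.0876; -0.2529 0.3379 0.5557; 0.3859 0.3801 0.0379]

matrix = [0.3839 0.2515 -0.0876; -0.2529 0.3379 0.5557; 0.3859 0.3801 0.0379]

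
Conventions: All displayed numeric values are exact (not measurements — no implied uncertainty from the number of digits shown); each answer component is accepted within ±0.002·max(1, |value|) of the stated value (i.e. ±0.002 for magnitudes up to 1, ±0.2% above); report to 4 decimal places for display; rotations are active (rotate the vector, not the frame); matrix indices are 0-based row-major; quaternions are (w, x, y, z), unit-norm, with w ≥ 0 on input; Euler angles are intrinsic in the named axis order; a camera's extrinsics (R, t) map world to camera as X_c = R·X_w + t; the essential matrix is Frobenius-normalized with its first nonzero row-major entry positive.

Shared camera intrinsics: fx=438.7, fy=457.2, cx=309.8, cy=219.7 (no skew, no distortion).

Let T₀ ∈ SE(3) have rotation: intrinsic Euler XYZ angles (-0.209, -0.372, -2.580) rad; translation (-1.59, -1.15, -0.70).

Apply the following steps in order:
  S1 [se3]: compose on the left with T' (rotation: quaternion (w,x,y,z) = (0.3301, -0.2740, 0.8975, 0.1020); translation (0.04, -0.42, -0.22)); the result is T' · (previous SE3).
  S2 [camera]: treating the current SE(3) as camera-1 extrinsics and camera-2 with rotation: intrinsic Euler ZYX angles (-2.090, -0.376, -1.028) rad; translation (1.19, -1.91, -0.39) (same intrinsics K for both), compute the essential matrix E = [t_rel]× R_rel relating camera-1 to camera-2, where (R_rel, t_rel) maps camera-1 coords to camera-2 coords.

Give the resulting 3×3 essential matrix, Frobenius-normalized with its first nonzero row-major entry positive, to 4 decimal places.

after S1 (compose_se3): R=[0.7231 0.3229 0.6107; -0.2194 -0.7309 0.6463; 0.6550 -0.6013 -0.4576], t=(1.3121, -0.9532, 1.3414)
after S2 (essential): [0.1941 -0.0279 0.0474; 0.2569 0.6330 0.1725; 0.6030 -0.2938 0.1135]

matrix = [0.1941 -0.0279 0.0474; 0.2569 0.6330 0.1725; 0.6030 -0.2938 0.1135]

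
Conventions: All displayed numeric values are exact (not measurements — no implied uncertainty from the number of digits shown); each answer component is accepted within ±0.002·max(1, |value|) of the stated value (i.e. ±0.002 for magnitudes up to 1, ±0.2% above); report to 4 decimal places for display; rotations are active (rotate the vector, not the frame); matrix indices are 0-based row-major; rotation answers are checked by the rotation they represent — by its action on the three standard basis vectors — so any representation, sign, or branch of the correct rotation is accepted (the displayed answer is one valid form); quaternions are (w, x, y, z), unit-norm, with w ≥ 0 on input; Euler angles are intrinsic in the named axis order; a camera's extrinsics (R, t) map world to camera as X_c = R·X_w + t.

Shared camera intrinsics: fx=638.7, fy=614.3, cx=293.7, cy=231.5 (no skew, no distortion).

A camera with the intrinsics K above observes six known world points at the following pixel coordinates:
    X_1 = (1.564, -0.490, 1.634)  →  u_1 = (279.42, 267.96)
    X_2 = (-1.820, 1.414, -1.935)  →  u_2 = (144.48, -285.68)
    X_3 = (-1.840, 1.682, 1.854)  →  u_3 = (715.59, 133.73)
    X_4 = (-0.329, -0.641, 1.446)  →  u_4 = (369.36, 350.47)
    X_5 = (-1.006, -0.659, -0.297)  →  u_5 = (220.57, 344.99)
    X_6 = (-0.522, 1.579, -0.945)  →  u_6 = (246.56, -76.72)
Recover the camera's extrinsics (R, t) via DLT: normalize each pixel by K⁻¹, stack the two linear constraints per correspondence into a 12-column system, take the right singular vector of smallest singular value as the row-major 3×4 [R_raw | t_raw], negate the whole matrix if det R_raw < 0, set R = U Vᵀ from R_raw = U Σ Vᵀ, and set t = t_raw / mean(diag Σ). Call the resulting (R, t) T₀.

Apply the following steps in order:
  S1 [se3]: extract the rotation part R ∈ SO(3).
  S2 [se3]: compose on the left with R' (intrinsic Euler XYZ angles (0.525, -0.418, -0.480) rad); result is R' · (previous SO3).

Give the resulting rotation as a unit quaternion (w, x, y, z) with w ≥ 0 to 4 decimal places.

source (pnp_recover): camera pose = R=[-0.5039 0.3977 0.7667; -0.2641 -0.9161 0.3015; 0.8224 -0.0506 0.5667], t=(-0.4200, -0.1299, 4.4801)
after S1 (rot_of_se3): [-0.5039 0.3977 0.7667; -0.2641 -0.9161 0.3015; 0.8224 -0.0506 0.5667]
after S2 (compose_so3): [-0.8538 -0.0437 0.5188; -0.2623 -0.8246 -0.5012; 0.4497 -0.5640 0.6926]

rotation (quat) = (0.0595, -0.2637, 0.2901, -0.9180)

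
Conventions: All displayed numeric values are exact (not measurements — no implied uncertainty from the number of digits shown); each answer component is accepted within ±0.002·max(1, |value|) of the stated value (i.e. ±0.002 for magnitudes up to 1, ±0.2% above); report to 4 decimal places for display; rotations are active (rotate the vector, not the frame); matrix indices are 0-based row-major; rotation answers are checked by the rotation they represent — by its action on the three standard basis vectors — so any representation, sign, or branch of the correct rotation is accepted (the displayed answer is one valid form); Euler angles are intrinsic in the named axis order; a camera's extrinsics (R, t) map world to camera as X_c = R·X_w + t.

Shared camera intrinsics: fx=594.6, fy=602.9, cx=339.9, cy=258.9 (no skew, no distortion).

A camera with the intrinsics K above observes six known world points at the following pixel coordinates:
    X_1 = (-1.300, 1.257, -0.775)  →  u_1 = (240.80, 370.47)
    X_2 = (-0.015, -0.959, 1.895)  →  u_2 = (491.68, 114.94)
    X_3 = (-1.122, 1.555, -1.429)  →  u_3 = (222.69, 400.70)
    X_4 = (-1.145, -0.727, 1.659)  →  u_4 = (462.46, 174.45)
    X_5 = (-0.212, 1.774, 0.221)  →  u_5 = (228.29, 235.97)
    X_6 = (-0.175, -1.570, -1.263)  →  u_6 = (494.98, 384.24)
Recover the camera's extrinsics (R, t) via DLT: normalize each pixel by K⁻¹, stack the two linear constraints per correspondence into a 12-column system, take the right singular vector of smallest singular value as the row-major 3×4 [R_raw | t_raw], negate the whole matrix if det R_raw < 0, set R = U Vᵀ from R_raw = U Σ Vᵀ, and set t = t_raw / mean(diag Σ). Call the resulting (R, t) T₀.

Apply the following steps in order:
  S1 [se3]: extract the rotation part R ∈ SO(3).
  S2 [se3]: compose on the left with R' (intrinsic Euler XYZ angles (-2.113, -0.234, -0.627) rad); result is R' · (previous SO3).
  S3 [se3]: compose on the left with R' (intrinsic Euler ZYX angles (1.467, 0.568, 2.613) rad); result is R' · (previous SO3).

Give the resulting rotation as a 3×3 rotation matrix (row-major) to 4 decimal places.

source (pnp_recover): camera pose = R=[0.1945 -0.9790 0.0608; -0.4677 -0.1471 -0.8715; 0.8622 0.1411 -0.4865], t=(0.4600, 0.0900, 6.9902)
after S1 (rot_of_se3): [0.1945 -0.9790 0.0608; -0.4677 -0.1471 -0.8715; 0.8622 0.1411 -0.4865]
after S2 (compose_so3): [-0.3136 -0.8878 -0.3367; 0.9495 -0.2920 -0.1146; 0.0034 -0.3557 0.9346]
after S3 (compose_so3): [0.8164 -0.4978 0.2928; -0.0935 -0.6142 -0.7836; 0.5699 0.6124 -0.5479]

rotation (matrix) = ((0.8164, -0.4978, 0.2928), (-0.0935, -0.6142, -0.7836), (0.5699, 0.6124, -0.5479))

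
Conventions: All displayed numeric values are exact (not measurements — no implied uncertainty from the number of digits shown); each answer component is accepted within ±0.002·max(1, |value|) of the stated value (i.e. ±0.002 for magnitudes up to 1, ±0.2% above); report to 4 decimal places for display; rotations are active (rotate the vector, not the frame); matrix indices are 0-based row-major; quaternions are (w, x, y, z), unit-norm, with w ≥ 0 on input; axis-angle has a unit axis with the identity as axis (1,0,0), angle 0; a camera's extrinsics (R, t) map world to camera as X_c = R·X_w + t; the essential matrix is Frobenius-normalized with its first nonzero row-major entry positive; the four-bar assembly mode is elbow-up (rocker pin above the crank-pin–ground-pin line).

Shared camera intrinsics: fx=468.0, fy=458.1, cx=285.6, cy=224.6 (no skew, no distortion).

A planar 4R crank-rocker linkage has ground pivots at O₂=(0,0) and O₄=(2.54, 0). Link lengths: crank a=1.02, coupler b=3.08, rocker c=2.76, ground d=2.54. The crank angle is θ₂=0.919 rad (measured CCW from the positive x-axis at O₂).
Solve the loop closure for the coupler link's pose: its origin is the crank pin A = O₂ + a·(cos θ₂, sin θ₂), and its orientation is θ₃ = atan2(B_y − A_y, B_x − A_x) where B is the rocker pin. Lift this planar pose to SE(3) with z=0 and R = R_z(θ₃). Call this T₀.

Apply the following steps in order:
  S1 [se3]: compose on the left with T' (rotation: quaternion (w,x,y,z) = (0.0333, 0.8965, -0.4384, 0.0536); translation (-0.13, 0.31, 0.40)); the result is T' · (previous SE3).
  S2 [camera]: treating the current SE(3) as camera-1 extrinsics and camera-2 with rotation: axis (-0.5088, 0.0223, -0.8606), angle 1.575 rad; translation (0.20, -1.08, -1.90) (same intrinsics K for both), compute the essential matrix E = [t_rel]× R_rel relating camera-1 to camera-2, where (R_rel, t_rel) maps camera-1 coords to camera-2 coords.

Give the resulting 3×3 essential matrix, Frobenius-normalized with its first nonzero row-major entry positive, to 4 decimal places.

source (fourbar_fk): coupler pose = R=[0.7862 -0.6180 0.0000; 0.6180 0.7862 0.0000; 0.0000 0.0000 1.0000], t=(0.6187, 0.8109, 0.0000)
after S1 (compose_se3): R=[-0.0086 -0.9977 0.0669; -0.9943 0.0014 -0.1067; 0.1064 -0.0674 -0.9920], t=(-0.3930, -0.6716, 0.4878)
after S2 (essential): [0.0247 -0.6178 0.3412; -0.5931 -0.1938 -0.3182; 0.0808 0.0585 0.0265]

matrix = [0.0247 -0.6178 0.3412; -0.5931 -0.1938 -0.3182; 0.0808 0.0585 0.0265]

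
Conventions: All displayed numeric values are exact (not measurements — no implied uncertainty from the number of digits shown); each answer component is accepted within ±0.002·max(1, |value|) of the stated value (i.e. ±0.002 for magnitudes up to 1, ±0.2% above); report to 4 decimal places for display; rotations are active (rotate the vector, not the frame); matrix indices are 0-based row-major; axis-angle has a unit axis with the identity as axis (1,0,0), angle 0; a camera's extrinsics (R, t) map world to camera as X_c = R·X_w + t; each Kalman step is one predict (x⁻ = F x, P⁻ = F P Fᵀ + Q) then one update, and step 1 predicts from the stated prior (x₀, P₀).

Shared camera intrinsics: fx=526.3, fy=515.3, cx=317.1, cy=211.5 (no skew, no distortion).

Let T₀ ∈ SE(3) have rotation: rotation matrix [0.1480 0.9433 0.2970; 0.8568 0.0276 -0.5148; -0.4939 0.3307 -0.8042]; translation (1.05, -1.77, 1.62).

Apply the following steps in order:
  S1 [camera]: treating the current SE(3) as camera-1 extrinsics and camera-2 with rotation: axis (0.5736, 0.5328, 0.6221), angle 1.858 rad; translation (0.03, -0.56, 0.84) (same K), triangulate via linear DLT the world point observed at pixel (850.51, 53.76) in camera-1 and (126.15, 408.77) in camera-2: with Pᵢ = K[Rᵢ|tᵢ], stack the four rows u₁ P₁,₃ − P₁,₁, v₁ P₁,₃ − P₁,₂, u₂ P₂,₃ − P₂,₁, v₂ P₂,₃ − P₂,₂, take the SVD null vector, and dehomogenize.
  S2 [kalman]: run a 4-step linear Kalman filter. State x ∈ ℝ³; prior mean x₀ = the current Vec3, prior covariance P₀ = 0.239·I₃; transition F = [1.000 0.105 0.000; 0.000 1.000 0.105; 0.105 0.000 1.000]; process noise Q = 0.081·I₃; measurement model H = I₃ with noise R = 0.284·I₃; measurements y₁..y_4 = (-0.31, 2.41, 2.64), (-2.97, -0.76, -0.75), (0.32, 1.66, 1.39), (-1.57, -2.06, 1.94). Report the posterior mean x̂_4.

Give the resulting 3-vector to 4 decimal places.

after S1 (triangulate): (1.0240, 0.9211, -0.5687)
after S2 (kf_track): (-0.8678, -0.1787, 1.0875)

result = (-0.8678, -0.1787, 1.0875)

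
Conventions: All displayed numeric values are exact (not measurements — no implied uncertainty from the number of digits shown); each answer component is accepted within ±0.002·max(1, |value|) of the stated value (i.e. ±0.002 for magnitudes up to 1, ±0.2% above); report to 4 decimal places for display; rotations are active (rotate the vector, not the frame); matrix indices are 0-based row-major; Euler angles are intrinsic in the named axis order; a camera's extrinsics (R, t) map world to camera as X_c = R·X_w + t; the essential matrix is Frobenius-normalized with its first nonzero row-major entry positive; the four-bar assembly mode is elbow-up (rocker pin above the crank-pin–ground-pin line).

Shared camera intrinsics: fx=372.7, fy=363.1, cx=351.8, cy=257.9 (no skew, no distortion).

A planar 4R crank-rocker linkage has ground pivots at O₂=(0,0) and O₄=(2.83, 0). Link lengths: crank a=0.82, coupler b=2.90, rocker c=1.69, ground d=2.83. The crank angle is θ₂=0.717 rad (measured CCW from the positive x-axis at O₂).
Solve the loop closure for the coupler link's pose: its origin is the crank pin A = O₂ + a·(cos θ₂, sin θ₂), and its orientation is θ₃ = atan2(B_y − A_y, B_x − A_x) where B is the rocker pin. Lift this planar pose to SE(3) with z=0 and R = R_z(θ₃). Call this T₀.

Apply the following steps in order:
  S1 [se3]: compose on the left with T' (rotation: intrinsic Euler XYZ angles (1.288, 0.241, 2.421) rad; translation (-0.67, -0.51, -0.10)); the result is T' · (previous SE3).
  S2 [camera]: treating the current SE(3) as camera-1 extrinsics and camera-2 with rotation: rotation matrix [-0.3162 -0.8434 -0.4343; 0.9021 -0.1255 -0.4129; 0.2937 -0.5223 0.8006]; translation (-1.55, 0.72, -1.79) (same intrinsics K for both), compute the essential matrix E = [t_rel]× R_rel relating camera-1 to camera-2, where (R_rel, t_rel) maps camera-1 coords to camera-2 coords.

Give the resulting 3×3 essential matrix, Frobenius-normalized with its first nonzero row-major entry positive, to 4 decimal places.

source (fourbar_fk): coupler pose = R=[0.9278 -0.3731 0.0000; 0.3731 0.9278 0.0000; 0.0000 0.0000 1.0000], t=(0.6181, 0.5388, 0.0000)
after S1 (compose_se3): R=[-0.9161 -0.3223 0.2387; -0.1236 -0.3393 -0.9325; 0.3815 -0.8838 0.2710], t=(-1.4663, -0.6971, -0.0426)
after S2 (essential): [0.6187 -0.2870 -0.1452; 0.3043 0.5732 0.2563; -0.1561 -0.0469 -0.0181]

matrix = [0.6187 -0.2870 -0.1452; 0.3043 0.5732 0.2563; -0.1561 -0.0469 -0.0181]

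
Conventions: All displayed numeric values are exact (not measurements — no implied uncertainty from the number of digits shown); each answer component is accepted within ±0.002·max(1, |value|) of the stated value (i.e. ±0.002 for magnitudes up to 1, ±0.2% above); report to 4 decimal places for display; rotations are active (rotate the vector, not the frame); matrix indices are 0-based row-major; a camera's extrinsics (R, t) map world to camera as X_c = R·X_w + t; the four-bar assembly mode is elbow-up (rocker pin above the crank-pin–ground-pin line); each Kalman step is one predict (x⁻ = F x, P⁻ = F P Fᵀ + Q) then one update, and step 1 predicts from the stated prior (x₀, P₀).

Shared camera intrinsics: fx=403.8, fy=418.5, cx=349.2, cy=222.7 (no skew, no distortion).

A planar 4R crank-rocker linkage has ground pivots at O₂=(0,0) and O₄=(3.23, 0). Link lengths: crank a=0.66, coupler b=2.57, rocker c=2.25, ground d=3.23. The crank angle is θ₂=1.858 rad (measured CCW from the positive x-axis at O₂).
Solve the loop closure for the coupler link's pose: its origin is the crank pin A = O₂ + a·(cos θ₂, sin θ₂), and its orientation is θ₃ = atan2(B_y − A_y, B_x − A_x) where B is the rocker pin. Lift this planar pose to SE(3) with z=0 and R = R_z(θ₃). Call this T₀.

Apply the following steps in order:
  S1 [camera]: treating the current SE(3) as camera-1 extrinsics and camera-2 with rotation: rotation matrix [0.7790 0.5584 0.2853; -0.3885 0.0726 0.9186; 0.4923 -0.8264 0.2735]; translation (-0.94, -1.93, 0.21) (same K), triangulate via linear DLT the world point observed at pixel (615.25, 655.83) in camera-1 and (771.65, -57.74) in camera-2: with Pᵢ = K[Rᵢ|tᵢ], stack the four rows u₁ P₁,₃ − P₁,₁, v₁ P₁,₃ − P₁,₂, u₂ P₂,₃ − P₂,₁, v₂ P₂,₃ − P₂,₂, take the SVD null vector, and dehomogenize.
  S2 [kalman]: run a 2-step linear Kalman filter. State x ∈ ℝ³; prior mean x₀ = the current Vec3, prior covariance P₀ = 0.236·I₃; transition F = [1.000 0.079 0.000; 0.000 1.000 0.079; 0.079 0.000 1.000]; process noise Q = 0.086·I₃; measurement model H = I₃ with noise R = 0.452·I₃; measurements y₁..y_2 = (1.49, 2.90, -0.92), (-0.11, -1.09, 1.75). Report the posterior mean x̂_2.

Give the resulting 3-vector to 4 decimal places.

result = (1.0949, 0.5491, 1.1968)

source (fourbar_fk): coupler pose = R=[0.8675 -0.4974 0.0000; 0.4974 0.8675 0.0000; 0.0000 0.0000 1.0000], t=(-0.1870, 0.6330, 0.0000)
after S1 (triangulate): (1.9400, 0.4562, 1.9263)
after S2 (kf_track): (1.0949, 0.5491, 1.1968)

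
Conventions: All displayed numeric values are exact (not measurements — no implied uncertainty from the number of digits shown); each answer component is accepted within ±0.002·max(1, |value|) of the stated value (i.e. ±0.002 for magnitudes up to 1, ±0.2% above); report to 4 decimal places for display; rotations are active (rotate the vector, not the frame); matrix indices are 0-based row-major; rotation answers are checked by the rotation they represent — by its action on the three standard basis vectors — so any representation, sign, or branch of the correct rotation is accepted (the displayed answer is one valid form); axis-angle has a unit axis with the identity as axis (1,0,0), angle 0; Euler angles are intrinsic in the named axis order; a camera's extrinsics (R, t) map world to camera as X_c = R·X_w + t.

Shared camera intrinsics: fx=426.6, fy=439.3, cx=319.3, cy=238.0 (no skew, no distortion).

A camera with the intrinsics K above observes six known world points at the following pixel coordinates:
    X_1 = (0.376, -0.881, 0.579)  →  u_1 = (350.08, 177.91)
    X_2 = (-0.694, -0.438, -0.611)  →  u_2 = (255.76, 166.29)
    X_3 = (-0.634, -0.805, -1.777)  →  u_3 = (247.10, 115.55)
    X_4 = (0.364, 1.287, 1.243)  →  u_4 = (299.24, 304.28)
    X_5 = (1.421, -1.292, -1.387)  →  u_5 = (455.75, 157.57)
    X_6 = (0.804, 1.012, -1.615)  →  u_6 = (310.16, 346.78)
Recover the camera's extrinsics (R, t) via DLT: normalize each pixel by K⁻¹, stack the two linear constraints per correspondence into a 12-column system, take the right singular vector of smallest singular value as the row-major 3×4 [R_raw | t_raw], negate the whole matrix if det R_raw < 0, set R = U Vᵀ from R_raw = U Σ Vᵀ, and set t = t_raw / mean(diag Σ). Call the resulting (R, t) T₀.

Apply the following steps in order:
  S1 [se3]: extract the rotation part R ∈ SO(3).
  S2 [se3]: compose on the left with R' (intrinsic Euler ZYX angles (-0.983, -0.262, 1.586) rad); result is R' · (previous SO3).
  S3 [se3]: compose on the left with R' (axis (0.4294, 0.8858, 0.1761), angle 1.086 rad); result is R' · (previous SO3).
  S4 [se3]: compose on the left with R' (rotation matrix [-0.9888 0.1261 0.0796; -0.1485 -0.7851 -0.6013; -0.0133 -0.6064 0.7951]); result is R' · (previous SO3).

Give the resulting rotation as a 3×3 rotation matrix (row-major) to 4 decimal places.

rotation (matrix) = ((-0.8491, -0.3600, 0.3866), (0.5263, -0.6398, 0.5600), (0.0458, 0.6790, 0.7327))

source (pnp_recover): camera pose = R=[0.9144 -0.3941 0.0922; 0.3974 0.9174 -0.0204; -0.0765 0.0553 0.9955], t=(-0.2799, -0.2101, 5.9396)
after S1 (rot_of_se3): [0.9144 -0.3941 0.0922; 0.3974 0.9174 -0.0204; -0.0765 0.0553 0.9955]
after S2 (compose_so3): [0.4912 -0.4003 -0.7736; -0.6100 0.4759 -0.6336; 0.6218 0.7831 -0.0104]
after S3 (compose_so3): [0.7608 0.4419 -0.4752; -0.5480 0.0452 -0.8353; -0.3476 0.8959 0.2766]
after S4 (compose_so3): [-0.8491 -0.3600 0.3866; 0.5263 -0.6398 0.5600; 0.0458 0.6790 0.7327]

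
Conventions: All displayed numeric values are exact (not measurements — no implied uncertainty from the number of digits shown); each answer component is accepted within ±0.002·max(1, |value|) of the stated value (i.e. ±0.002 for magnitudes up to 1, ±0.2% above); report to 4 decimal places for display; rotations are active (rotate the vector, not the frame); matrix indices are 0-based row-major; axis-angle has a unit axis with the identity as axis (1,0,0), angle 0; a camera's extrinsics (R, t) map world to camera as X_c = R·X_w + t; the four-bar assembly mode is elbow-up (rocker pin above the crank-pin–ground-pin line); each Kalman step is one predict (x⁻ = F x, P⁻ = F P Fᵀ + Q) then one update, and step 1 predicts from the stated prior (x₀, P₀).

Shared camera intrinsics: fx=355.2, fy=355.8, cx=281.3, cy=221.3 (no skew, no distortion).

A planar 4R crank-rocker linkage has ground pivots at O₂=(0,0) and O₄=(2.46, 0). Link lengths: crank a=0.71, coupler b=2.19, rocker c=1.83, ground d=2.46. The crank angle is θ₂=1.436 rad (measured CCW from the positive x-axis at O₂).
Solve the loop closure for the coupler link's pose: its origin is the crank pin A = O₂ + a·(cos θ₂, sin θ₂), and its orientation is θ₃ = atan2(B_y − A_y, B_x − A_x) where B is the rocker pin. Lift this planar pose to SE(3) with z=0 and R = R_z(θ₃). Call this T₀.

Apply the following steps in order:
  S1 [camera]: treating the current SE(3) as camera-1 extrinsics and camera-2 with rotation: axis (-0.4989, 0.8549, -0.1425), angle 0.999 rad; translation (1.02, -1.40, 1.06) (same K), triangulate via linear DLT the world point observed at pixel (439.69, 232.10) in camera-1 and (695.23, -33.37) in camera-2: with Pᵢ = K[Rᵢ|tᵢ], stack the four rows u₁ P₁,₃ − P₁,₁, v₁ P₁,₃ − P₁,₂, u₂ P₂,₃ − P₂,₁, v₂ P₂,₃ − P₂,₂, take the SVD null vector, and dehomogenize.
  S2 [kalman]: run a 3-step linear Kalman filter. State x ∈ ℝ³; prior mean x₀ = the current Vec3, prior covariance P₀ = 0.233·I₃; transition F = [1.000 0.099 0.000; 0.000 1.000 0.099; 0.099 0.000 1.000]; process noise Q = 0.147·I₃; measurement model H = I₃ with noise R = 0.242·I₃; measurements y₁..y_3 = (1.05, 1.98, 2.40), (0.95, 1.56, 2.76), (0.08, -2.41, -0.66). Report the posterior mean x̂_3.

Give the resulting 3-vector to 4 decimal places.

result = (0.4264, -0.5973, 0.8014)

source (fourbar_fk): coupler pose = R=[0.8727 -0.4883 0.0000; 0.4883 0.8727 0.0000; 0.0000 0.0000 1.0000], t=(0.0954, 0.7036, 0.0000)
after S1 (triangulate): (0.3110, -0.9167, 1.8264)
after S2 (kf_track): (0.4264, -0.5973, 0.8014)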